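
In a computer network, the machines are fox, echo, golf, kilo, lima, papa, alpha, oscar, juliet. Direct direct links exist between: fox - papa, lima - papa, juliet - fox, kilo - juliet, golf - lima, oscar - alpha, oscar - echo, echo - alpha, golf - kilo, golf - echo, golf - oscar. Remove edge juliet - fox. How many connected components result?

1

juliet and fox are still connected via juliet-kilo-golf-lima-papa-fox, so the component count stays at 1.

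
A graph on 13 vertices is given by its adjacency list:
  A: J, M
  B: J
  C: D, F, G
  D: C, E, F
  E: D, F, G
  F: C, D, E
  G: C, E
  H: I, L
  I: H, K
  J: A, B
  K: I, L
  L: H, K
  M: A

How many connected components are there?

3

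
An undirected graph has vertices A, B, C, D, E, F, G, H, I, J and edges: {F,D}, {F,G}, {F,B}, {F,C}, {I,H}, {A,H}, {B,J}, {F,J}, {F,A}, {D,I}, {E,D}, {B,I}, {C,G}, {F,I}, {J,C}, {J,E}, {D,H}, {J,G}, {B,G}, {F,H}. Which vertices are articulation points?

none

Removing D, for instance, still leaves 1 component. No single vertex removal increases the component count — the graph has no articulation points.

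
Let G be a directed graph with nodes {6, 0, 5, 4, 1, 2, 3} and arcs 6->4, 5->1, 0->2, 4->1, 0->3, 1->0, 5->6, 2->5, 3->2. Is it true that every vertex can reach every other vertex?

From 4 we can reach every vertex (0, 1, 2, 3, 4, 5, 6), and every vertex can reach 4 (0, 1, 2, 3, 4, 5, 6). So the whole graph is one strongly connected component.

Yes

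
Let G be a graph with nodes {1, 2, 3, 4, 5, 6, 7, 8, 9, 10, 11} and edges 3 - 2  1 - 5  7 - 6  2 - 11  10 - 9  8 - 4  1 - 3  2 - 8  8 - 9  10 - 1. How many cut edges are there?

4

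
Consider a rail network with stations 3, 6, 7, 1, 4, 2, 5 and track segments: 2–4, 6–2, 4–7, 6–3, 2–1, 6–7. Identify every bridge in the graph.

1-2, 3-6

The edges on the cycle 6-2-4-7-6 are not bridges since each lies on that cycle.
But removing 6–3 disconnects 6 from 3; removing 1–2 disconnects 1 from 2 — these are bridges.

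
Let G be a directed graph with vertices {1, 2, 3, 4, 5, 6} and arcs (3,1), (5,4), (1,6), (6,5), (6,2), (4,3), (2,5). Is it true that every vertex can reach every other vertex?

Yes

From 4 we can reach every vertex (1, 2, 3, 4, 5, 6), and every vertex can reach 4 (1, 2, 3, 4, 5, 6). So the whole graph is one strongly connected component.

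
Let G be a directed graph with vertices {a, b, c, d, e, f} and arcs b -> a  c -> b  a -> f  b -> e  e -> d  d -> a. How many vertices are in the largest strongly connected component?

{b} is an SCC by itself.
{c} is an SCC by itself.
{a} is an SCC by itself.
{d} is an SCC by itself.
{f} is an SCC by itself.
(and 1 more singleton SCC)
The largest has 1 vertex.

1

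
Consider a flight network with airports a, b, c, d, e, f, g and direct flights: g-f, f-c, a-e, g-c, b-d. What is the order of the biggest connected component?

3

Starting from a we can reach a, e. That is one component of size 2.
Starting from b we can reach b, d. That is one component of size 2.
Starting from c we can reach c, f, g. That is one component of size 3.
The largest has 3 vertices.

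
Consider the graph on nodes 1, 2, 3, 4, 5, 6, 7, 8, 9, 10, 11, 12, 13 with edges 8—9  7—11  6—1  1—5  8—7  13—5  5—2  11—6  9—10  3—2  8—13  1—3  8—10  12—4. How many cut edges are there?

The edges on the cycle 8-9-10-8 are not bridges since each lies on that cycle.
But removing 12—4 disconnects 12 from 4 — this is a bridge.

1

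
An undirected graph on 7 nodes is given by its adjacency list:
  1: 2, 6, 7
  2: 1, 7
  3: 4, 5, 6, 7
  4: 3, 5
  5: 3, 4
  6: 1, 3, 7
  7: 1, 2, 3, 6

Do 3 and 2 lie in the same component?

From 3 we can reach 1, 2, 3, 4, 5, 6, 7, which includes 2.

Yes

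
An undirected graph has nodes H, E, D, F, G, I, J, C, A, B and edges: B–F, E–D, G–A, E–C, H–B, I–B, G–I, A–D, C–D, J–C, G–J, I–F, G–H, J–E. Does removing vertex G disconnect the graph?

Deleting G raises the number of components from 1 to 2, so G is a cut vertex.

Yes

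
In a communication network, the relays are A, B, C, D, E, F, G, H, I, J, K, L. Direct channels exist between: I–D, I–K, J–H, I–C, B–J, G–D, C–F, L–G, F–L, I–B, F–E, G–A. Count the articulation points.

Removing B increases the component count from 1 to 2, so B is a cut vertex.
Removing F increases the component count from 1 to 2, so F is a cut vertex.
Removing G increases the component count from 1 to 2, so G is a cut vertex.
Likewise I, J are cut vertices.
By contrast removing D leaves 1 component; it is not a cut vertex. No other vertex is a cut vertex either.

5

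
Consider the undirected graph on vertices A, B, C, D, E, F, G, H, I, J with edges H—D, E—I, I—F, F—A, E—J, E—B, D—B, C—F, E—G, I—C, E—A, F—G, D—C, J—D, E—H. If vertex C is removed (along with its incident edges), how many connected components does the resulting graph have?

1

With C gone, the remaining components are: {A, B, D, E, F, G, H, I, J}.
That is 1 component.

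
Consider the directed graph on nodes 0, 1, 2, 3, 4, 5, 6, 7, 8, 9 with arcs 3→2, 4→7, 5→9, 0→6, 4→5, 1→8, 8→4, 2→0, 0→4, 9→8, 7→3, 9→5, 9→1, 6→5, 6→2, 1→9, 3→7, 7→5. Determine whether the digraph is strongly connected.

From 8 we can reach every vertex (0, 1, 2, 3, 4, 5, 6, 7, 8, 9), and every vertex can reach 8 (0, 1, 2, 3, 4, 5, 6, 7, 8, 9). So the whole graph is one strongly connected component.

Yes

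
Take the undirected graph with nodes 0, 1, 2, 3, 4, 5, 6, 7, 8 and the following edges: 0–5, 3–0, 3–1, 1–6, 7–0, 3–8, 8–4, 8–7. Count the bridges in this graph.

4

The edges on the cycle 3-8-7-0-3 are not bridges since each lies on that cycle.
But removing 0–5 disconnects 0 from 5; removing 8–4 disconnects 8 from 4; removing 3–1 disconnects 3 from 1; removing 1–6 disconnects 1 from 6 — these are bridges.
That makes 4 bridges.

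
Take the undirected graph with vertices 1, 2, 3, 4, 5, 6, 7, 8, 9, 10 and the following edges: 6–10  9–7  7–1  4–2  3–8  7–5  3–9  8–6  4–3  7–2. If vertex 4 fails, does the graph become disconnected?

No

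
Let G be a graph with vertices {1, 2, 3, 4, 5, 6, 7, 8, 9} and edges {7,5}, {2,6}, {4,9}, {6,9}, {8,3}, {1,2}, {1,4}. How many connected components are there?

Starting from 3 we can reach 3, 8. That is one component of size 2.
Starting from 5 we can reach 5, 7. That is one component of size 2.
Starting from 1 we can reach 1, 2, 4, 6, 9. That is one component of size 5.
Total: 3 components.

3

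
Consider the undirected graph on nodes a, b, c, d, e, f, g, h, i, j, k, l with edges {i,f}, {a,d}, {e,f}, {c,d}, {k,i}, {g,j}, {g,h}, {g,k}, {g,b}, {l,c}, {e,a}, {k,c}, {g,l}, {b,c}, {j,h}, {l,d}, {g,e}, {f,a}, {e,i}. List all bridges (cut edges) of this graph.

The edges on the cycle g-j-h-g are not bridges since each lies on that cycle.
Every edge lies on some cycle, so there are no bridges.

none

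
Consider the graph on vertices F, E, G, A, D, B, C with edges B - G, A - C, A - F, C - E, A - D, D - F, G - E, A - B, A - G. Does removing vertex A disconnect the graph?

Yes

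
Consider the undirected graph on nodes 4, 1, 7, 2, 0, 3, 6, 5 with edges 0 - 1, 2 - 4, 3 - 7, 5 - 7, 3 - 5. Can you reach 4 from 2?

From 2 we can reach 2, 4, which includes 4.

Yes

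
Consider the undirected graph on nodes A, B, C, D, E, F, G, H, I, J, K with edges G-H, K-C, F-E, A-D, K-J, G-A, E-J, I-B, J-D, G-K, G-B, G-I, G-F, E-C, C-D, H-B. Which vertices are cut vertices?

G

Removing G increases the component count from 1 to 2, so G is a cut vertex.
By contrast removing K leaves 1 component; it is not a cut vertex. No other vertex is a cut vertex either.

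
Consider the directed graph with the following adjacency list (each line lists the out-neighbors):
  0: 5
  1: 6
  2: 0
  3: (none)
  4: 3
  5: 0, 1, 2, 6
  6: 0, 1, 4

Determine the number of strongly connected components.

{0, 1, 2, 5, 6} are all mutually reachable — one SCC of size 5.
{3} is an SCC by itself.
{4} is an SCC by itself.
That gives 3 strongly connected components.

3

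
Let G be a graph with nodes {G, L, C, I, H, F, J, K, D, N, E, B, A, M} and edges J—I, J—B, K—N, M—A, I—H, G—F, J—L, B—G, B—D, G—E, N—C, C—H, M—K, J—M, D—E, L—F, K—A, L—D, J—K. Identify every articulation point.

Removing J increases the component count from 1 to 2, so J is a cut vertex.
By contrast removing F leaves 1 component; it is not a cut vertex. No other vertex is a cut vertex either.

J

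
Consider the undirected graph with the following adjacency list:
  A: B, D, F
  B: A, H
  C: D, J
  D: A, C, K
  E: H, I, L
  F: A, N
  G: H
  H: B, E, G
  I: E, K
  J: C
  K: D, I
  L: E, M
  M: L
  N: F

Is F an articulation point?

Yes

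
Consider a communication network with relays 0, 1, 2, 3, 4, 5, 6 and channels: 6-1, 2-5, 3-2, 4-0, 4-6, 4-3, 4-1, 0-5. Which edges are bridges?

none

The edges on the cycle 4-6-1-4 are not bridges since each lies on that cycle.
Every edge lies on some cycle, so there are no bridges.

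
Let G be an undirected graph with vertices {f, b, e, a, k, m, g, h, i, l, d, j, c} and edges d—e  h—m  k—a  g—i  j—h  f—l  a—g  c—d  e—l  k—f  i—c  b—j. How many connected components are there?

Starting from b we can reach b, h, j, m. That is one component of size 4.
Starting from a we can reach a, c, d, e, f, g, i, k, l. That is one component of size 9.
Total: 2 components.

2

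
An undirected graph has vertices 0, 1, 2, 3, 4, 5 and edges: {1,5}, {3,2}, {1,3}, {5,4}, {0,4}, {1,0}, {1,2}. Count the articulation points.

Removing 1 increases the component count from 1 to 2, so 1 is a cut vertex.
By contrast removing 0 leaves 1 component; it is not a cut vertex. No other vertex is a cut vertex either.

1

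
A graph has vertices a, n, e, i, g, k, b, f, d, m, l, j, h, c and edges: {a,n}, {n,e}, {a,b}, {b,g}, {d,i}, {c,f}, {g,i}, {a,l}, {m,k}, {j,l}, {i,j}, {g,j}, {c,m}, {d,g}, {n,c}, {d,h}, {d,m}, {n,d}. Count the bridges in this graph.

The edges on the cycle a-b-g-d-n-a are not bridges since each lies on that cycle.
But removing m-k disconnects m from k; removing h-d disconnects h from d; removing f-c disconnects f from c; removing e-n disconnects e from n — these are bridges.
That makes 4 bridges.

4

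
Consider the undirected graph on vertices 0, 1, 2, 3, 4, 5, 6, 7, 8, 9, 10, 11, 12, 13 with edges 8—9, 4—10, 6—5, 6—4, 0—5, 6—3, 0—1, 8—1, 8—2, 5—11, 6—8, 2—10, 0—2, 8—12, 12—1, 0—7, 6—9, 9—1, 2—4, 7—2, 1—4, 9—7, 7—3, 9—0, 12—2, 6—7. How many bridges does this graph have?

The edges on the cycle 6-8-12-2-0-9-6 are not bridges since each lies on that cycle.
But removing 11—5 disconnects 11 from 5 — this is a bridge.

1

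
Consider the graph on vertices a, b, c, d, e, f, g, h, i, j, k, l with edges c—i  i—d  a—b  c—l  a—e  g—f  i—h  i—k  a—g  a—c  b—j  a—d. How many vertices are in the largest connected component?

12

Starting from a we can reach a, b, c, d, e, f, g, h, i, j, k, l. That is one component of size 12.
The largest has 12 vertices.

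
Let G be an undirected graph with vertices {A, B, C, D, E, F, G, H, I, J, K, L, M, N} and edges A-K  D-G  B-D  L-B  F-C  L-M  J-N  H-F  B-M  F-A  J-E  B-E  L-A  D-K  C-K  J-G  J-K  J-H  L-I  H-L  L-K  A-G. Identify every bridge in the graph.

The edges on the cycle H-L-B-D-G-A-F-H are not bridges since each lies on that cycle.
But removing I-L disconnects I from L; removing J-N disconnects J from N — these are bridges.

I-L, J-N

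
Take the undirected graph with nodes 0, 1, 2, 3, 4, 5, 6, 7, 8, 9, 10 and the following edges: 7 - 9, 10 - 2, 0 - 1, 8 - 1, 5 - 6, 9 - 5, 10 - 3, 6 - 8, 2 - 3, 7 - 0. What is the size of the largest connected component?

4 is isolated — a component by itself.
Starting from 2 we can reach 2, 3, 10. That is one component of size 3.
Starting from 0 we can reach 0, 1, 5, 6, 7, 8, 9. That is one component of size 7.
The largest has 7 vertices.

7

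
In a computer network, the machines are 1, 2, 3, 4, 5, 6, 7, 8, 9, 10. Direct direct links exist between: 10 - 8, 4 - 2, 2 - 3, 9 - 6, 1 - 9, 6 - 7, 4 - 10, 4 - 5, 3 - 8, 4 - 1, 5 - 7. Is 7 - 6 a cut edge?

No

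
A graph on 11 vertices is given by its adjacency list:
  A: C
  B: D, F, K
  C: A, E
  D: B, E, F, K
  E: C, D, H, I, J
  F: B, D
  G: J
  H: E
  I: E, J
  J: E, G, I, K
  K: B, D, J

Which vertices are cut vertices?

Removing C increases the component count from 1 to 2, so C is a cut vertex.
Removing E increases the component count from 1 to 3, so E is a cut vertex.
Removing J increases the component count from 1 to 2, so J is a cut vertex.
By contrast removing K leaves 1 component; it is not a cut vertex. No other vertex is a cut vertex either.

C, E, J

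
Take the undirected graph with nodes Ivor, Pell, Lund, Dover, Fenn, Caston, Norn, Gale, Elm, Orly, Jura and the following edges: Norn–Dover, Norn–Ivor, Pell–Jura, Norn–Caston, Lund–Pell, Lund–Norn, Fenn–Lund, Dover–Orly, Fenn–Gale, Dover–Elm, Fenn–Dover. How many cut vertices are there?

5

Removing Fenn increases the component count from 1 to 2, so Fenn is a cut vertex.
Removing Lund increases the component count from 1 to 2, so Lund is a cut vertex.
Removing Norn increases the component count from 1 to 3, so Norn is a cut vertex.
Likewise Pell, Dover are cut vertices.
By contrast removing Jura leaves 1 component; it is not a cut vertex. No other vertex is a cut vertex either.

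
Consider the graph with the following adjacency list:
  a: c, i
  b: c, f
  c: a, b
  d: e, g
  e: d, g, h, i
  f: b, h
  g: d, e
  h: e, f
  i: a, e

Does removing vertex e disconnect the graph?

Deleting e raises the number of components from 1 to 2, so e is a cut vertex.

Yes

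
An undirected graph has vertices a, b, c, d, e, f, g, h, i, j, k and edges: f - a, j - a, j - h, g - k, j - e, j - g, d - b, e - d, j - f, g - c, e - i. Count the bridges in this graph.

8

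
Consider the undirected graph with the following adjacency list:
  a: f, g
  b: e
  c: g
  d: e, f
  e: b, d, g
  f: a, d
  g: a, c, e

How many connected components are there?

Starting from a we can reach a, b, c, d, e, f, g. That is one component of size 7.
Total: 1 component.

1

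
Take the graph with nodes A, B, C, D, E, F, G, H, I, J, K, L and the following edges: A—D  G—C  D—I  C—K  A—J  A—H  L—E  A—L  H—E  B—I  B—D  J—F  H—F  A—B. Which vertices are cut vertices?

A, C

Removing A increases the component count from 2 to 3, so A is a cut vertex.
Removing C increases the component count from 2 to 3, so C is a cut vertex.
By contrast removing L leaves 2 components; it is not a cut vertex. No other vertex is a cut vertex either.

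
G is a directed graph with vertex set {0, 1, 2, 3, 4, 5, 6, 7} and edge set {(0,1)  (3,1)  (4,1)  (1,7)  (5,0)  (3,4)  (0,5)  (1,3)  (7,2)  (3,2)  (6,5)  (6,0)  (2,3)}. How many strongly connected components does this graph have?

3

{1, 2, 3, 4, 7} are all mutually reachable — one SCC of size 5.
{0, 5} are all mutually reachable — one SCC of size 2.
{6} is an SCC by itself.
That gives 3 strongly connected components.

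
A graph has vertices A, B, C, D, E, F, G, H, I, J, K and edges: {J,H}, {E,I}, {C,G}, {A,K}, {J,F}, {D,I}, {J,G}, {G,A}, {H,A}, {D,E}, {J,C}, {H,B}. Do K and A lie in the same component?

From K we can reach A, B, C, F, G, H, J, K, which includes A.

Yes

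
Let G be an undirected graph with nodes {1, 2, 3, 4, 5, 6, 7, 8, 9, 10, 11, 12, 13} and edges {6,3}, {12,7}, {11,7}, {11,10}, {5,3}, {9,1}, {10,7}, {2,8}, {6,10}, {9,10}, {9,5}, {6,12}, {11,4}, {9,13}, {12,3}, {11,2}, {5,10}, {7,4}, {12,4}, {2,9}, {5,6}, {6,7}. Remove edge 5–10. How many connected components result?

5 and 10 are still connected via 5-9-10, so the component count stays at 1.

1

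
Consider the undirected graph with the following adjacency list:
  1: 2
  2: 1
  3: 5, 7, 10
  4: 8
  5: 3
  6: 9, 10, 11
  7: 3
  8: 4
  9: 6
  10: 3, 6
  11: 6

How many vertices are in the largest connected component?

7

Starting from 4 we can reach 4, 8. That is one component of size 2.
Starting from 1 we can reach 1, 2. That is one component of size 2.
Starting from 3 we can reach 3, 5, 6, 7, 9, 10, 11. That is one component of size 7.
The largest has 7 vertices.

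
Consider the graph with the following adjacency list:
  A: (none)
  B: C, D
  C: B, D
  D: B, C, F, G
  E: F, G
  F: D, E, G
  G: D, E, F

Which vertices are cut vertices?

D

Removing D increases the component count from 2 to 3, so D is a cut vertex.
By contrast removing E leaves 2 components; it is not a cut vertex. No other vertex is a cut vertex either.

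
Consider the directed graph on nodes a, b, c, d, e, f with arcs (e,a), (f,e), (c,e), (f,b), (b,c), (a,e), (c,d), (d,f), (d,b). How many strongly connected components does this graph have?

2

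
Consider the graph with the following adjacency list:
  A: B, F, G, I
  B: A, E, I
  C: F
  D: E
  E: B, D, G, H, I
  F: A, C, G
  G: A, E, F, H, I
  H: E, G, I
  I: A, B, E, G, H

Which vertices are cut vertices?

E, F

Removing E increases the component count from 1 to 2, so E is a cut vertex.
Removing F increases the component count from 1 to 2, so F is a cut vertex.
By contrast removing B leaves 1 component; it is not a cut vertex. No other vertex is a cut vertex either.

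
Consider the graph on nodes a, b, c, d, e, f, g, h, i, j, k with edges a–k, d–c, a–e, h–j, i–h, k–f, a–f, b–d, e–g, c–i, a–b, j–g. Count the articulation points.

Removing a increases the component count from 1 to 2, so a is a cut vertex.
By contrast removing g leaves 1 component; it is not a cut vertex. No other vertex is a cut vertex either.

1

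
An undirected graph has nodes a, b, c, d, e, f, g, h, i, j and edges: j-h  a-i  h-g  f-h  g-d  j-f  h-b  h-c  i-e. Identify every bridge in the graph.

The edges on the cycle j-f-h-j are not bridges since each lies on that cycle.
But removing g-d disconnects g from d; removing h-c disconnects h from c; removing i-e disconnects i from e; removing h-b disconnects h from b — these are bridges.
In total 6 edges are bridges.

a-i, b-h, c-h, d-g, e-i, g-h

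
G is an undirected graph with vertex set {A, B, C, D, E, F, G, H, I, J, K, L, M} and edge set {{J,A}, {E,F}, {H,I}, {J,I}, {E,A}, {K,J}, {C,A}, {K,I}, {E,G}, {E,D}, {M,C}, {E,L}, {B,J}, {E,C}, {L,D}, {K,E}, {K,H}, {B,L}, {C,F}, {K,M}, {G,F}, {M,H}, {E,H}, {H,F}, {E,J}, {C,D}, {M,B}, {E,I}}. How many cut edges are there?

0

The edges on the cycle K-M-B-L-E-K are not bridges since each lies on that cycle.
Every edge lies on some cycle, so there are no bridges.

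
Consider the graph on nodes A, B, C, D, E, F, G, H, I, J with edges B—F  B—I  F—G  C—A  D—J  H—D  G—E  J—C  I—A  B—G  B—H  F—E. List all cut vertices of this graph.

Removing B increases the component count from 1 to 2, so B is a cut vertex.
By contrast removing J leaves 1 component; it is not a cut vertex. No other vertex is a cut vertex either.

B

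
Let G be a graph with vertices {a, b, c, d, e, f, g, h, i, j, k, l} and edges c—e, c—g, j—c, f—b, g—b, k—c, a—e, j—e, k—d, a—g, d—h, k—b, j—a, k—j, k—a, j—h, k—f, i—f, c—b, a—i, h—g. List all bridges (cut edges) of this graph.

none

The edges on the cycle k-j-a-i-f-k are not bridges since each lies on that cycle.
Every edge lies on some cycle, so there are no bridges.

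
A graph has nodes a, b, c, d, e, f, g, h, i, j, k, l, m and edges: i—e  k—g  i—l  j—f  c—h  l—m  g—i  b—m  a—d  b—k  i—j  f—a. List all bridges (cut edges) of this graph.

a-d, a-f, c-h, e-i, f-j, i-j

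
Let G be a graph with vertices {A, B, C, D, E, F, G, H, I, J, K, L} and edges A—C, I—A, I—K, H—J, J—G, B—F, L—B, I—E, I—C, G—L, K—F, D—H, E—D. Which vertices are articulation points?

I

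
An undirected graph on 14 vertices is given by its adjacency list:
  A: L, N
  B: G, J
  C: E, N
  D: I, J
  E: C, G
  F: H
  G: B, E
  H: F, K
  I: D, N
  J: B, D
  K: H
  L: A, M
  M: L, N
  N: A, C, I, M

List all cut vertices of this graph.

H, N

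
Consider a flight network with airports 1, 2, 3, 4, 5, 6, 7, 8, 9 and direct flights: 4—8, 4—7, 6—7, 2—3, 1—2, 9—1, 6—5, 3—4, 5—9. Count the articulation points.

1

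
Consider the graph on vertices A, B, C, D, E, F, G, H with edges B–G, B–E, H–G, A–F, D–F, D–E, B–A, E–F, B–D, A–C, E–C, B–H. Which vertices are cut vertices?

Removing B increases the component count from 1 to 2, so B is a cut vertex.
By contrast removing A leaves 1 component; it is not a cut vertex. No other vertex is a cut vertex either.

B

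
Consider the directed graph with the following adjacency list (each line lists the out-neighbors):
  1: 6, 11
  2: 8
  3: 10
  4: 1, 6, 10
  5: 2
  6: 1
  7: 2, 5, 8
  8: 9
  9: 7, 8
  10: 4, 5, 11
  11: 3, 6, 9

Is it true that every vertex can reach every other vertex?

No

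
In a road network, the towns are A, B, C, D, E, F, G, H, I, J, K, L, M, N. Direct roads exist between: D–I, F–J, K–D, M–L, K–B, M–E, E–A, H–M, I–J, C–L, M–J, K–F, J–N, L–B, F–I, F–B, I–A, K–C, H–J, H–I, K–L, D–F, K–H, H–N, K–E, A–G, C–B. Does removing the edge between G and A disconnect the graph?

Yes

Removing G–A leaves no path between G and A: the component count goes from 1 to 2. So it is a bridge.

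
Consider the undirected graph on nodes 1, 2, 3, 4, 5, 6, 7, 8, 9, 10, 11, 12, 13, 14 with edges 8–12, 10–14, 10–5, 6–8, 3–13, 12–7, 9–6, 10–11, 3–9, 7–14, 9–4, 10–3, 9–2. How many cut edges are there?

5

The edges on the cycle 10-3-9-6-8-12-7-14-10 are not bridges since each lies on that cycle.
But removing 10–11 disconnects 10 from 11; removing 3–13 disconnects 3 from 13; removing 9–4 disconnects 9 from 4; removing 2–9 disconnects 2 from 9 — these are bridges.
In total 5 edges are bridges.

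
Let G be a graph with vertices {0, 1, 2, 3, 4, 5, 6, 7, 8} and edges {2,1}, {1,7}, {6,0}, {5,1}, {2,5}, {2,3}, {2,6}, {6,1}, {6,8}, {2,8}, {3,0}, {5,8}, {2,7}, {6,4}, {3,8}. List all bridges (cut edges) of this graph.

4-6

The edges on the cycle 2-6-8-3-2 are not bridges since each lies on that cycle.
But removing 6–4 disconnects 6 from 4 — this is a bridge.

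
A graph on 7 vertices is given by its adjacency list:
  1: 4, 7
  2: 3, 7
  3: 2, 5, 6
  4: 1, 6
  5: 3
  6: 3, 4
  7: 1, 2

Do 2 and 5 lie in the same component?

From 2 we can reach 1, 2, 3, 4, 5, 6, 7, which includes 5.

Yes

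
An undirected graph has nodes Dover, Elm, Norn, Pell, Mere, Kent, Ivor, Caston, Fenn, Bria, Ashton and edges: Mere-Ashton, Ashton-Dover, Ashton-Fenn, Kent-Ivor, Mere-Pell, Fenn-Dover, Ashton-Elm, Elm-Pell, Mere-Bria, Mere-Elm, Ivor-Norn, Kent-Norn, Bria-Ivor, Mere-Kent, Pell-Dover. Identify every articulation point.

Mere

Removing Mere increases the component count from 2 to 3, so Mere is a cut vertex.
By contrast removing Pell leaves 2 components; it is not a cut vertex. No other vertex is a cut vertex either.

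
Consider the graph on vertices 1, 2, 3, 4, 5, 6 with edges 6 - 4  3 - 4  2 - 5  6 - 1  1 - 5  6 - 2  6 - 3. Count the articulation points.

Removing 6 increases the component count from 1 to 2, so 6 is a cut vertex.
By contrast removing 5 leaves 1 component; it is not a cut vertex. No other vertex is a cut vertex either.

1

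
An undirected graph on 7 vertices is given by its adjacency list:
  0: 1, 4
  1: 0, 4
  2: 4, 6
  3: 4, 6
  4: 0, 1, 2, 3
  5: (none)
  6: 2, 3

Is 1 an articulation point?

Deleting 1 leaves 2 components (was 2), so 1 is not a cut vertex.

No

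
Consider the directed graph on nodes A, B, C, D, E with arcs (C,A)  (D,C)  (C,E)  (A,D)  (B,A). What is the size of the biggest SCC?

{A, C, D} are all mutually reachable — one SCC of size 3.
{B} is an SCC by itself.
{E} is an SCC by itself.
The largest has 3 vertices.

3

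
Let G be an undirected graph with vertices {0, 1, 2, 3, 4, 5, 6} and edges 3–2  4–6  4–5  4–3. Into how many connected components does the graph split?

3

0 is isolated — a component by itself.
1 is isolated — a component by itself.
Starting from 2 we can reach 2, 3, 4, 5, 6. That is one component of size 5.
Total: 3 components.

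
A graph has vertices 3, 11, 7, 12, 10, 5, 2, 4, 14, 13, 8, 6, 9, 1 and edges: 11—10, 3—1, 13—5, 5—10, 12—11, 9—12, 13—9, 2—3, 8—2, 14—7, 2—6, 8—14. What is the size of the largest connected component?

7

4 is isolated — a component by itself.
Starting from 5 we can reach 5, 9, 10, 11, 12, 13. That is one component of size 6.
Starting from 1 we can reach 1, 2, 3, 6, 7, 8, 14. That is one component of size 7.
The largest has 7 vertices.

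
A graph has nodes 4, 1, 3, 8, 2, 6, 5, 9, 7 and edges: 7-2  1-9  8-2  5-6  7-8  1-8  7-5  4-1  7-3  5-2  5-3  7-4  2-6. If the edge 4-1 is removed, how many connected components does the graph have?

1

4 and 1 are still connected via 4-7-8-1, so the component count stays at 1.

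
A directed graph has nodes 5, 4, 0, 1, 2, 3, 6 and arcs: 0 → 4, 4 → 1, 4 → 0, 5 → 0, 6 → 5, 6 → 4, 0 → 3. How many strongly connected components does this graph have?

{0, 4} are all mutually reachable — one SCC of size 2.
{6} is an SCC by itself.
{2} is an SCC by itself.
{3} is an SCC by itself.
{1} is an SCC by itself.
(and 1 more singleton SCC)
That gives 6 strongly connected components.

6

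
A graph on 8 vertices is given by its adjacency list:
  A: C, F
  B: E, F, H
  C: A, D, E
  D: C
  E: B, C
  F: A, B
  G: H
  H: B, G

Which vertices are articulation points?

Removing B increases the component count from 1 to 2, so B is a cut vertex.
Removing C increases the component count from 1 to 2, so C is a cut vertex.
Removing H increases the component count from 1 to 2, so H is a cut vertex.
By contrast removing D leaves 1 component; it is not a cut vertex. No other vertex is a cut vertex either.

B, C, H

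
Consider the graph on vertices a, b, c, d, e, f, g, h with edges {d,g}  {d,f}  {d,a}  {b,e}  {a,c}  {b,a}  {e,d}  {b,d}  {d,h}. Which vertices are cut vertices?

Removing a increases the component count from 1 to 2, so a is a cut vertex.
Removing d increases the component count from 1 to 4, so d is a cut vertex.
By contrast removing f leaves 1 component; it is not a cut vertex. No other vertex is a cut vertex either.

a, d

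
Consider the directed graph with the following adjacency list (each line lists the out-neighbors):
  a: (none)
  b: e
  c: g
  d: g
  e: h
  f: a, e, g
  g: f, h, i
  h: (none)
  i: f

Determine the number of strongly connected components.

{f, g, i} are all mutually reachable — one SCC of size 3.
{d} is an SCC by itself.
{c} is an SCC by itself.
{b} is an SCC by itself.
{h} is an SCC by itself.
(and 2 more singleton SCCs)
That gives 7 strongly connected components.

7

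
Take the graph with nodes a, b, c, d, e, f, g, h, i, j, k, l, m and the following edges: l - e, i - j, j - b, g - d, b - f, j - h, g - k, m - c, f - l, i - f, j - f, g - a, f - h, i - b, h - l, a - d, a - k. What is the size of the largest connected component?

7

Starting from c we can reach c, m. That is one component of size 2.
Starting from a we can reach a, d, g, k. That is one component of size 4.
Starting from b we can reach b, e, f, h, i, j, l. That is one component of size 7.
The largest has 7 vertices.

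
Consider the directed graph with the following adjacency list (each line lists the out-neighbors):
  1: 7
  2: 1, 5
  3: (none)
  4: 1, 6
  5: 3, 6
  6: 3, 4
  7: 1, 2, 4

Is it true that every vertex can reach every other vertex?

There is no directed path from 3 to 4, so the graph is not strongly connected.

No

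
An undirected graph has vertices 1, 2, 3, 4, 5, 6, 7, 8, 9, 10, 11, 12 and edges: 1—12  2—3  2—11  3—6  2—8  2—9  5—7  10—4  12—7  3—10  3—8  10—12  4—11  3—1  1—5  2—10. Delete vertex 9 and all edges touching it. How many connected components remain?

With 9 gone, the remaining components are: {1, 2, 3, 4, 5, 6, 7, 8, 10, 11, 12}.
That is 1 component.

1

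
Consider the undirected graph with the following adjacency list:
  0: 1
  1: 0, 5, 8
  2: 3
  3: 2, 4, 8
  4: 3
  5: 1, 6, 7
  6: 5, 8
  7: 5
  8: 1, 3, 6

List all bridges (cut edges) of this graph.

The edges on the cycle 6-5-1-8-6 are not bridges since each lies on that cycle.
But removing 8-3 disconnects 8 from 3; removing 3-2 disconnects 3 from 2; removing 3-4 disconnects 3 from 4; removing 7-5 disconnects 7 from 5 — these are bridges.
In total 5 edges are bridges.

0-1, 2-3, 3-4, 3-8, 5-7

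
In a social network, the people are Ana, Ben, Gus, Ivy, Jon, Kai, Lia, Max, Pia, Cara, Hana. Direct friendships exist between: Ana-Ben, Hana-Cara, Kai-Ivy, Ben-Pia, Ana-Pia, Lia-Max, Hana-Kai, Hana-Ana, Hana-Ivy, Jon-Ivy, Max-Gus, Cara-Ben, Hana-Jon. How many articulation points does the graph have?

Removing Max increases the component count from 2 to 3, so Max is a cut vertex.
Removing Hana increases the component count from 2 to 3, so Hana is a cut vertex.
By contrast removing Kai leaves 2 components; it is not a cut vertex. No other vertex is a cut vertex either.

2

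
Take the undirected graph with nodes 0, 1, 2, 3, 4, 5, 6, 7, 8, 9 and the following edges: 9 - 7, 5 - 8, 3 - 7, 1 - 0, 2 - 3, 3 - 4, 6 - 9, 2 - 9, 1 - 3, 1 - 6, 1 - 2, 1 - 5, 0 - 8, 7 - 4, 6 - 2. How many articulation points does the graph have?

1

Removing 1 increases the component count from 1 to 2, so 1 is a cut vertex.
By contrast removing 0 leaves 1 component; it is not a cut vertex. No other vertex is a cut vertex either.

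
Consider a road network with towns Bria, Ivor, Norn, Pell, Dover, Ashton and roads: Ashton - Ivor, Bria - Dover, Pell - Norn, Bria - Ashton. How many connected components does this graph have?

2

Starting from Norn we can reach Norn, Pell. That is one component of size 2.
Starting from Bria we can reach Bria, Ivor, Dover, Ashton. That is one component of size 4.
Total: 2 components.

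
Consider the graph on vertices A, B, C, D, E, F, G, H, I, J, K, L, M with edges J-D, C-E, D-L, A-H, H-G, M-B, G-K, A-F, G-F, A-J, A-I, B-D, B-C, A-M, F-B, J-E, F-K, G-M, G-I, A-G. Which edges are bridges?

D-L

The edges on the cycle A-J-D-B-M-G-A are not bridges since each lies on that cycle.
But removing D-L disconnects D from L — this is a bridge.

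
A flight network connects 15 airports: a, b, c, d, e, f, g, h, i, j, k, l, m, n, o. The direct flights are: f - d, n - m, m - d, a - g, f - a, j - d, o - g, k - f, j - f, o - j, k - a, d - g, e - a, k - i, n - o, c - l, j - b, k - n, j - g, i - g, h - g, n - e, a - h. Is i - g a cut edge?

After removing i - g, the path i-k-a-g still connects them, so the edge is not a bridge.

No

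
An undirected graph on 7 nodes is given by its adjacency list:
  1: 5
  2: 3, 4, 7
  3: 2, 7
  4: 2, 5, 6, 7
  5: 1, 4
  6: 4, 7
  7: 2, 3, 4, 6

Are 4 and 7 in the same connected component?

From 4 we can reach 1, 2, 3, 4, 5, 6, 7, which includes 7.

Yes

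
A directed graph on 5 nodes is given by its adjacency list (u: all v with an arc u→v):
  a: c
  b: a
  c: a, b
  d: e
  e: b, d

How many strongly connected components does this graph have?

2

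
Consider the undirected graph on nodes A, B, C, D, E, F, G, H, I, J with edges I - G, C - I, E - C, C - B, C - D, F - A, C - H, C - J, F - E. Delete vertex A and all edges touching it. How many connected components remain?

With A gone, the remaining components are: {B, C, D, E, F, G, H, I, J}.
That is 1 component.

1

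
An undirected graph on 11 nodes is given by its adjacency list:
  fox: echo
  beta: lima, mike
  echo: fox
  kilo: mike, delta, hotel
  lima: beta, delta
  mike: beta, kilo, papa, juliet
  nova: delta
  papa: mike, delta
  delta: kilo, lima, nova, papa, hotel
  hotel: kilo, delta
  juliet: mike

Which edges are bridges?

The edges on the cycle delta-lima-beta-mike-kilo-hotel-delta are not bridges since each lies on that cycle.
But removing delta-nova disconnects delta from nova; removing juliet-mike disconnects juliet from mike; removing fox-echo disconnects fox from echo — these are bridges.

delta-nova, echo-fox, juliet-mike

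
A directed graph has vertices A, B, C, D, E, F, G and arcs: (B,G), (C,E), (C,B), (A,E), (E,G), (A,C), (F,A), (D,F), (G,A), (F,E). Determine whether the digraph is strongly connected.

There is no directed path from G to F, so the graph is not strongly connected.

No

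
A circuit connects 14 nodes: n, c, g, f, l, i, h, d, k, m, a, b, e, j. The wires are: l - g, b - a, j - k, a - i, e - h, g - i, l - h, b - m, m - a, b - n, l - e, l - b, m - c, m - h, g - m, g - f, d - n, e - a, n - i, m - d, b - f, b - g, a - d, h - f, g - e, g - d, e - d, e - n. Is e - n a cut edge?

After removing e - n, the path e-d-n still connects them, so the edge is not a bridge.

No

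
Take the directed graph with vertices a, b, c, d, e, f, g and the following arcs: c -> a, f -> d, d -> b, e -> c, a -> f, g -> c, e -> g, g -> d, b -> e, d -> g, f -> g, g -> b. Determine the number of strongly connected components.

1

{a, b, c, d, e, f, g} are all mutually reachable — one SCC of size 7.
That gives 1 strongly connected component.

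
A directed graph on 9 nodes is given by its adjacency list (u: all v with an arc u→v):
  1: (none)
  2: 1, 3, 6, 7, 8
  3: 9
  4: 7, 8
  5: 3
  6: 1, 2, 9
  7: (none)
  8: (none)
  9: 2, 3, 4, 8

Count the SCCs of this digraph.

{2, 3, 6, 9} are all mutually reachable — one SCC of size 4.
{8} is an SCC by itself.
{4} is an SCC by itself.
{1} is an SCC by itself.
{5} is an SCC by itself.
(and 1 more singleton SCC)
That gives 6 strongly connected components.

6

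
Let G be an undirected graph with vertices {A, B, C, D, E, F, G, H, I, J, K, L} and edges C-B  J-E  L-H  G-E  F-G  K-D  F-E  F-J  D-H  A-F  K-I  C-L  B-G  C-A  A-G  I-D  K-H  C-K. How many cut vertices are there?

1

Removing C increases the component count from 1 to 2, so C is a cut vertex.
By contrast removing D leaves 1 component; it is not a cut vertex. No other vertex is a cut vertex either.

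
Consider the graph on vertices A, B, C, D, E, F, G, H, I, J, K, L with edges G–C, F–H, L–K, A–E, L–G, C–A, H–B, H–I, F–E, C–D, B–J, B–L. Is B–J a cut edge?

Removing B–J leaves no path between B and J: the component count goes from 1 to 2. So it is a bridge.

Yes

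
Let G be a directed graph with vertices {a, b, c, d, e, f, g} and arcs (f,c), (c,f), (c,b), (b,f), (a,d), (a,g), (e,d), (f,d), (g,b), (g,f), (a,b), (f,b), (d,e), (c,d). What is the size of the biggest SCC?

{b, c, f} are all mutually reachable — one SCC of size 3.
{d, e} are all mutually reachable — one SCC of size 2.
{a} is an SCC by itself.
{g} is an SCC by itself.
The largest has 3 vertices.

3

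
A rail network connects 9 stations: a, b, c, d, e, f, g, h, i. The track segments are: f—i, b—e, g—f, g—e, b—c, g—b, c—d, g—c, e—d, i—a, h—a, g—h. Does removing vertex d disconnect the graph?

No

Deleting d leaves 1 component (was 1) (its neighbors c, e remain connected to each other), so d is not a cut vertex.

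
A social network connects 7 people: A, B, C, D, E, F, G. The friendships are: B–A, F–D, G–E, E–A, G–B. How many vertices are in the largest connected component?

C is isolated — a component by itself.
Starting from D we can reach D, F. That is one component of size 2.
Starting from A we can reach A, B, E, G. That is one component of size 4.
The largest has 4 vertices.

4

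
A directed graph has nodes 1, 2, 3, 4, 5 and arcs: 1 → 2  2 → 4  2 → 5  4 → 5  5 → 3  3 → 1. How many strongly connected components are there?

{1, 2, 3, 4, 5} are all mutually reachable — one SCC of size 5.
That gives 1 strongly connected component.

1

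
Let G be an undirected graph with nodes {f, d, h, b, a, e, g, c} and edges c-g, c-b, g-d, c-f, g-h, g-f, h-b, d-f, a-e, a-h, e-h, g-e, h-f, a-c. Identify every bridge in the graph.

none

The edges on the cycle g-d-f-h-g are not bridges since each lies on that cycle.
Every edge lies on some cycle, so there are no bridges.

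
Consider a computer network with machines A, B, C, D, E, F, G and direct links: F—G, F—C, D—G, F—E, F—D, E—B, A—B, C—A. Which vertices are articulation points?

Removing F increases the component count from 1 to 2, so F is a cut vertex.
By contrast removing D leaves 1 component; it is not a cut vertex. No other vertex is a cut vertex either.

F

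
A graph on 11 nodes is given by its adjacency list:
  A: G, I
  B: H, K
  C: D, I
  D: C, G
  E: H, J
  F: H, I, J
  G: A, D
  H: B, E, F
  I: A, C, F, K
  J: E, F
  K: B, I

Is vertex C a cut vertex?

No

Deleting C leaves 1 component (was 1) (its neighbors D, I remain connected to each other), so C is not a cut vertex.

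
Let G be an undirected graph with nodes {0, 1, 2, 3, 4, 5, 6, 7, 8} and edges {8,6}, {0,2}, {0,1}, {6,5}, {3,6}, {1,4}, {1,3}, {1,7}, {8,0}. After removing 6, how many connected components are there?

2

With 6 gone, the remaining components are: {5}; {0, 1, 2, 3, 4, 7, 8}.
That is 2 components.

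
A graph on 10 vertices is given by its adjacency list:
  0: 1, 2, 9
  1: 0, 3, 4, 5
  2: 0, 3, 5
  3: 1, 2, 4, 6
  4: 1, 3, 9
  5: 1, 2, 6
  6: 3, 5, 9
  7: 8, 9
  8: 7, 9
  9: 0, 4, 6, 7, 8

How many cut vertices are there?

1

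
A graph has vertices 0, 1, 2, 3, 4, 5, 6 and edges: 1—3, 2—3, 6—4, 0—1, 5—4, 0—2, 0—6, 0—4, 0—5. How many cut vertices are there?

1

Removing 0 increases the component count from 1 to 2, so 0 is a cut vertex.
By contrast removing 4 leaves 1 component; it is not a cut vertex. No other vertex is a cut vertex either.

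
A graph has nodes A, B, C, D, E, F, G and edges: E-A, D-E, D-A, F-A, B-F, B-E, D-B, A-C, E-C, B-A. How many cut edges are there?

0

The edges on the cycle D-B-F-A-E-D are not bridges since each lies on that cycle.
Every edge lies on some cycle, so there are no bridges.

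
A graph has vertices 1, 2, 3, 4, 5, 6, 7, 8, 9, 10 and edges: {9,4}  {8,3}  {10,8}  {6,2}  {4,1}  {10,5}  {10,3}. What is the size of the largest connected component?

4

7 is isolated — a component by itself.
Starting from 2 we can reach 2, 6. That is one component of size 2.
Starting from 1 we can reach 1, 4, 9. That is one component of size 3.
Starting from 3 we can reach 3, 5, 8, 10. That is one component of size 4.
The largest has 4 vertices.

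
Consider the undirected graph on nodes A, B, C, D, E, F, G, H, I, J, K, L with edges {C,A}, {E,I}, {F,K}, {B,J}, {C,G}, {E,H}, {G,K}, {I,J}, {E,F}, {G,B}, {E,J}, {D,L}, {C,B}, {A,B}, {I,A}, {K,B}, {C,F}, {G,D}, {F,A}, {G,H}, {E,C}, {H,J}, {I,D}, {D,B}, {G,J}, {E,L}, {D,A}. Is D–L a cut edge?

No

After removing D–L, the path D-I-E-L still connects them, so the edge is not a bridge.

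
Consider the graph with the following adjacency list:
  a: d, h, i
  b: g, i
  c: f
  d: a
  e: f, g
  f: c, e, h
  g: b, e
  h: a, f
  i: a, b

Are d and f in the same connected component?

From d we can reach a, b, c, d, e, f, g, h, i, which includes f.

Yes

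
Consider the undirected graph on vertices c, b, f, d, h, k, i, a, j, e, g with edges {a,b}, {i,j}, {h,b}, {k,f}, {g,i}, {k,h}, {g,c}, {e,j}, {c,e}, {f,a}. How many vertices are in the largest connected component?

d is isolated — a component by itself.
Starting from a we can reach a, b, f, h, k. That is one component of size 5.
Starting from c we can reach c, e, g, i, j. That is one component of size 5.
The largest has 5 vertices.

5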